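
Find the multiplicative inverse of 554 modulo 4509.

gcd(4509, 554):
  4509 = 8·554 + 77
  554 = 7·77 + 15
  77 = 5·15 + 2
  15 = 7·2 + 1
  2 = 2·1
so gcd(4509, 554) = 1.
Back-substitute for Bézout coefficients:
  1 = 15 - 7·2
  ... = 554·(2108) + 4509·(-259)
So 554·2108 ≡ 1 (mod 4509), and 2108 mod 4509 = 2108.

2108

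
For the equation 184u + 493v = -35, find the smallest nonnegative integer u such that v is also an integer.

40

gcd(493, 184) = 1.
1 divides -35, so solutions exist.
By Bézout, 184*(-142) + 493*(53) = 1.
Scale by -35/1 = -35: (u₀, v₀) = (4970, -1855).
General solution: u = 4970 + 493t, v = -1855 - 184t for integer t.
u ≥ 0: smallest is 4970 mod 493 = 40 (at t = -10), with v = -15.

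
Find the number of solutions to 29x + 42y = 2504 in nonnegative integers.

2

gcd(42, 29):
  42 = 1·29 + 13
  29 = 2·13 + 3
  13 = 4·3 + 1
  3 = 3·1
so gcd(42, 29) = 1.
Back-substitute for Bézout coefficients:
  1 = 13 - 4·3
  ... = 29·(-13) + 42·(9)
Scale by 2504: one solution is (-32552, 22536). Reduce x mod 42: (40, 32).
General: x = 40 + 42t, y = 32 - 29t.
x ≥ 0 ⇒ t ≥ 0; y ≥ 0 ⇒ t ≤ 1. So t ∈ [0, 1]: 2 solutions.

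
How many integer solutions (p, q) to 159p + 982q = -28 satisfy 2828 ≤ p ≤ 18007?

16

gcd(982, 159) = 1.
By Bézout, 159·(105) + 982·(-17) = 1.
Particular solution: (6, -1).
General solution: p = 6 + 982t, q = -1 - 159t for integer t.
2828 ≤ 6 + 982t ≤ 18007 gives t ∈ [3, 18], which is 16 values.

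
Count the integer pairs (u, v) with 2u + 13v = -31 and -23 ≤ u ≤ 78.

8

gcd(13, 2):
  13 = 6·2 + 1
  2 = 2·1
so gcd(13, 2) = 1.
Back-substitute for Bézout coefficients:
  1 = 13 - 6·2
  ... = 2·(-6) + 13·(1)
Scale by -31: particular solution (186, -31); reduce u mod 13: (4, -3).
General solution: u = 4 + 13t, v = -3 - 2t for integer t.
-23 ≤ 4 + 13t ≤ 78 gives t ∈ [-2, 5], which is 8 values.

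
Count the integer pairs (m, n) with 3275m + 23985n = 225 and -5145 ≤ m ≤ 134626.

gcd(23985, 3275) = 5  (23985 = 7×3275 + 1060, 3275 = 3×1060 + 95, 1060 = 11×95 + 15, 95 = 6×15 + 5, 15 = 3×5).
Back-substituting, 3275×(1516) + 23985×(-207) = 5.
Scale by 45: particular solution (68220, -9315); reduce m mod 4797: (1062, -145).
General solution: m = 1062 + 4797t, n = -145 - 655t for integer t.
-5145 ≤ 1062 + 4797t ≤ 134626 gives t ∈ [-1, 27], which is 29 values.

29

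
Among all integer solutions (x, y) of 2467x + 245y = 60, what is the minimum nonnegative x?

gcd(2467, 245) = 1.
1 divides 60, so solutions exist.
By Bézout, 2467×(-72) + 245×(725) = 1.
Scale by 60/1 = 60: (x₀, y₀) = (-4320, 43500).
General solution: x = -4320 + 245t, y = 43500 - 2467t for integer t.
x ≥ 0: smallest is -4320 mod 245 = 90 (at t = 18), with y = -906.

90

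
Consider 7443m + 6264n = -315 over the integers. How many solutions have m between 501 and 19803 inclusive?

gcd(7443, 6264):
  7443 = 1×6264 + 1179
  6264 = 5×1179 + 369
  1179 = 3×369 + 72
  369 = 5×72 + 9
  72 = 8×9
so gcd(7443, 6264) = 9.
Back-substitute for Bézout coefficients:
  9 = 369 - 5×72
  ... = 7443×(-85) + 6264×(101)
Scale by -35: particular solution (2975, -3535); reduce m mod 696: (191, -227).
General solution: m = 191 + 696t, n = -227 - 827t for integer t.
501 ≤ 191 + 696t ≤ 19803 gives t ∈ [1, 28], which is 28 values.

28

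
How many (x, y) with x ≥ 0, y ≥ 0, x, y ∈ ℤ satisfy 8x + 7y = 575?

gcd(8, 7) = 1  (8 = 1*7 + 1, 7 = 7*1).
Back-substituting, 8*(1) + 7*(-1) = 1.
Scale by 575: one solution is (575, -575). Reduce x mod 7: (1, 81).
General: x = 1 + 7t, y = 81 - 8t.
x ≥ 0 ⇒ t ≥ 0; y ≥ 0 ⇒ t ≤ 10. So t ∈ [0, 10]: 11 solutions.

11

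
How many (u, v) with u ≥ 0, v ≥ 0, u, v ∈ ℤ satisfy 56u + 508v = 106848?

gcd(508, 56) = 4  (508 = 9×56 + 4, 56 = 14×4).
Back-substituting, 56×(-9) + 508×(1) = 4.
Scale by 26712: one solution is (-240408, 26712). Reduce u mod 127: (3, 210).
General: u = 3 + 127t, v = 210 - 14t.
u ≥ 0 ⇒ t ≥ 0; v ≥ 0 ⇒ t ≤ 15. So t ∈ [0, 15]: 16 solutions.

16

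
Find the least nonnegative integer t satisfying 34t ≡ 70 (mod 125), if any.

105

gcd(125, 34) = 1.
1 divides 70, so solutions exist.
By Bézout, 34×(-11) + 125×(3) = 1.
So 34×(-11) ≡ 1 (mod 125); multiply by 70: t ≡ -770 (mod 125).
Smallest nonnegative: t = -770 mod 125 = 105.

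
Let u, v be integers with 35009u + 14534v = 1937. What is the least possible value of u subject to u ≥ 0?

gcd(35009, 14534):
  35009 = 2×14534 + 5941
  14534 = 2×5941 + 2652
  5941 = 2×2652 + 637
  2652 = 4×637 + 104
  637 = 6×104 + 13
  104 = 8×13
so gcd(35009, 14534) = 13.
13 divides 1937, so solutions exist.
Back-substitute for Bézout coefficients:
  13 = 637 - 6×104
  ... = 35009×(137) + 14534×(-330)
Scale by 1937/13 = 149: (u₀, v₀) = (20413, -49170).
General solution: u = 20413 + 1118t, v = -49170 - 2693t for integer t.
u ≥ 0: smallest is 20413 mod 1118 = 289 (at t = -18), with v = -696.

289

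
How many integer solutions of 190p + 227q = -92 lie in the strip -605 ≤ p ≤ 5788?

28

gcd(227, 190):
  227 = 1·190 + 37
  190 = 5·37 + 5
  37 = 7·5 + 2
  5 = 2·2 + 1
  2 = 2·1
so gcd(227, 190) = 1.
Back-substitute for Bézout coefficients:
  1 = 5 - 2·2
  ... = 190·(92) + 227·(-77)
Scale by -92: particular solution (-8464, 7084); reduce p mod 227: (162, -136).
General solution: p = 162 + 227t, q = -136 - 190t for integer t.
-605 ≤ 162 + 227t ≤ 5788 gives t ∈ [-3, 24], which is 28 values.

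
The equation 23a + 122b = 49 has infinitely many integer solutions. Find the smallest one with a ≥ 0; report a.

gcd(122, 23) = 1  (122 = 5*23 + 7, 23 = 3*7 + 2, 7 = 3*2 + 1, 2 = 2*1).
1 divides 49, so solutions exist.
Back-substituting, 23*(-53) + 122*(10) = 1.
Scale by 49/1 = 49: (a₀, b₀) = (-2597, 490).
General solution: a = -2597 + 122t, b = 490 - 23t for integer t.
a ≥ 0: smallest is -2597 mod 122 = 87 (at t = 22), with b = -16.

87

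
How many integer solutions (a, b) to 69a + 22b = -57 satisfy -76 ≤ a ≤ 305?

gcd(69, 22):
  69 = 3·22 + 3
  22 = 7·3 + 1
  3 = 3·1
so gcd(69, 22) = 1.
Back-substitute for Bézout coefficients:
  1 = 22 - 7·3
  ... = 69·(-7) + 22·(22)
Scale by -57: particular solution (399, -1254); reduce a mod 22: (3, -12).
General solution: a = 3 + 22t, b = -12 - 69t for integer t.
-76 ≤ 3 + 22t ≤ 305 gives t ∈ [-3, 13], which is 17 values.

17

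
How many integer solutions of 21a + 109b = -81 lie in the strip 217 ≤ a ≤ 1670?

gcd(109, 21):
  109 = 5·21 + 4
  21 = 5·4 + 1
  4 = 4·1
so gcd(109, 21) = 1.
Back-substitute for Bézout coefficients:
  1 = 21 - 5·4
  ... = 21·(26) + 109·(-5)
Scale by -81: particular solution (-2106, 405); reduce a mod 109: (74, -15).
General solution: a = 74 + 109t, b = -15 - 21t for integer t.
217 ≤ 74 + 109t ≤ 1670 gives t ∈ [2, 14], which is 13 values.

13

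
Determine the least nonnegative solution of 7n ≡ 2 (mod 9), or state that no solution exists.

gcd(9, 7) = 1  (9 = 1·7 + 2, 7 = 3·2 + 1, 2 = 2·1).
1 divides 2, so solutions exist.
Back-substituting, 7·(4) + 9·(-3) = 1.
So 7·(4) ≡ 1 (mod 9); multiply by 2: n ≡ 8 (mod 9).
Smallest nonnegative: n = 8 mod 9 = 8.

8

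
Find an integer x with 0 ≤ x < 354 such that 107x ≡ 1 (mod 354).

311

gcd(354, 107) = 1.
By Bézout, 107×(-43) + 354×(13) = 1.
So 107×-43 ≡ 1 (mod 354), and -43 mod 354 = 311.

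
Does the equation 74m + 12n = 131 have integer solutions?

gcd(74, 12) = 2  (74 = 6*12 + 2, 12 = 6*2).
2 does not divide 131 (remainder 1), so no integer solutions.

no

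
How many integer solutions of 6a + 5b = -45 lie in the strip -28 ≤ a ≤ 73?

20

gcd(6, 5) = 1.
By Bézout, 6×(1) + 5×(-1) = 1.
Particular solution: (0, -9).
General solution: a = 0 + 5t, b = -9 - 6t for integer t.
-28 ≤ 0 + 5t ≤ 73 gives t ∈ [-5, 14], which is 20 values.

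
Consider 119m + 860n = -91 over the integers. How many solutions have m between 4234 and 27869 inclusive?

gcd(860, 119) = 1.
By Bézout, 119·(159) + 860·(-22) = 1.
Particular solution: (151, -21).
General solution: m = 151 + 860t, n = -21 - 119t for integer t.
4234 ≤ 151 + 860t ≤ 27869 gives t ∈ [5, 32], which is 28 values.

28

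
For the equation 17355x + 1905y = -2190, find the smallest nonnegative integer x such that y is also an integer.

44

gcd(17355, 1905):
  17355 = 9×1905 + 210
  1905 = 9×210 + 15
  210 = 14×15
so gcd(17355, 1905) = 15.
15 divides -2190, so solutions exist.
Back-substitute for Bézout coefficients:
  15 = 1905 - 9×210
  ... = 17355×(-9) + 1905×(82)
Scale by -2190/15 = -146: (x₀, y₀) = (1314, -11972).
General solution: x = 1314 + 127t, y = -11972 - 1157t for integer t.
x ≥ 0: smallest is 1314 mod 127 = 44 (at t = -10), with y = -402.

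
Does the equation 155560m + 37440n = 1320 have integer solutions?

yes

gcd(155560, 37440) = 40  (155560 = 4×37440 + 5800, 37440 = 6×5800 + 2640, 5800 = 2×2640 + 520, 2640 = 5×520 + 40, 520 = 13×40).
40 divides 1320, so integer solutions exist.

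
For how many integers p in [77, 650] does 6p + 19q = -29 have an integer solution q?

gcd(19, 6):
  19 = 3*6 + 1
  6 = 6*1
so gcd(19, 6) = 1.
Back-substitute for Bézout coefficients:
  1 = 19 - 3*6
  ... = 6*(-3) + 19*(1)
Scale by -29: particular solution (87, -29); reduce p mod 19: (11, -5).
General solution: p = 11 + 19t, q = -5 - 6t for integer t.
77 ≤ 11 + 19t ≤ 650 gives t ∈ [4, 33], which is 30 values.

30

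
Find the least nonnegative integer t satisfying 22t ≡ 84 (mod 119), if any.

gcd(119, 22) = 1  (119 = 5×22 + 9, 22 = 2×9 + 4, 9 = 2×4 + 1, 4 = 4×1).
1 divides 84, so solutions exist.
Back-substituting, 22×(-27) + 119×(5) = 1.
So 22×(-27) ≡ 1 (mod 119); multiply by 84: t ≡ -2268 (mod 119).
Smallest nonnegative: t = -2268 mod 119 = 112.

112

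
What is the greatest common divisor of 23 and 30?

1

gcd(30, 23):
  30 = 1*23 + 7
  23 = 3*7 + 2
  7 = 3*2 + 1
  2 = 2*1
so gcd(30, 23) = 1.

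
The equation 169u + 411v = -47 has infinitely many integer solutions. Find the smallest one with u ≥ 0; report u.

97

gcd(411, 169):
  411 = 2*169 + 73
  169 = 2*73 + 23
  73 = 3*23 + 4
  23 = 5*4 + 3
  4 = 1*3 + 1
  3 = 3*1
so gcd(411, 169) = 1.
1 divides -47, so solutions exist.
Back-substitute for Bézout coefficients:
  1 = 4 - 1*3
  ... = 169*(-107) + 411*(44)
Scale by -47/1 = -47: (u₀, v₀) = (5029, -2068).
General solution: u = 5029 + 411t, v = -2068 - 169t for integer t.
u ≥ 0: smallest is 5029 mod 411 = 97 (at t = -12), with v = -40.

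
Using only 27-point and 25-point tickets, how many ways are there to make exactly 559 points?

1

Need nonnegative integers with 27j + 25k = 559.
gcd(27, 25) = 1, and 27·(-12) + 25·(13) = 1.
So (j₀, k₀) = (-6708, 7267); general j = -6708 + 25t, k = 7267 - 27t.
j ≥ 0 ⇒ t ≥ 269; k ≥ 0 ⇒ t ≤ 269. That's 1 value of t.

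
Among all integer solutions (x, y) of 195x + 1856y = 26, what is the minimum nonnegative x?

gcd(1856, 195):
  1856 = 9*195 + 101
  195 = 1*101 + 94
  101 = 1*94 + 7
  94 = 13*7 + 3
  7 = 2*3 + 1
  3 = 3*1
so gcd(1856, 195) = 1.
1 divides 26, so solutions exist.
Back-substitute for Bézout coefficients:
  1 = 7 - 2*3
  ... = 195*(-533) + 1856*(56)
Scale by 26/1 = 26: (x₀, y₀) = (-13858, 1456).
General solution: x = -13858 + 1856t, y = 1456 - 195t for integer t.
x ≥ 0: smallest is -13858 mod 1856 = 990 (at t = 8), with y = -104.

990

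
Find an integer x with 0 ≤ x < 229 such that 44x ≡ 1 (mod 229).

203

gcd(229, 44) = 1  (229 = 5*44 + 9, 44 = 4*9 + 8, 9 = 1*8 + 1, 8 = 8*1).
Back-substituting, 44*(-26) + 229*(5) = 1.
So 44*-26 ≡ 1 (mod 229), and -26 mod 229 = 203.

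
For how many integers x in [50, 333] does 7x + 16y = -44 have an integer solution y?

gcd(16, 7) = 1  (16 = 2*7 + 2, 7 = 3*2 + 1, 2 = 2*1).
Back-substituting, 7*(7) + 16*(-3) = 1.
Scale by -44: particular solution (-308, 132); reduce x mod 16: (12, -8).
General solution: x = 12 + 16t, y = -8 - 7t for integer t.
50 ≤ 12 + 16t ≤ 333 gives t ∈ [3, 20], which is 18 values.

18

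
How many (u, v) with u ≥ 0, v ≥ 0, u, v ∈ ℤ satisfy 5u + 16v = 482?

6

gcd(16, 5) = 1  (16 = 3·5 + 1, 5 = 5·1).
Back-substituting, 5·(-3) + 16·(1) = 1.
Scale by 482: one solution is (-1446, 482). Reduce u mod 16: (10, 27).
General: u = 10 + 16t, v = 27 - 5t.
u ≥ 0 ⇒ t ≥ 0; v ≥ 0 ⇒ t ≤ 5. So t ∈ [0, 5]: 6 solutions.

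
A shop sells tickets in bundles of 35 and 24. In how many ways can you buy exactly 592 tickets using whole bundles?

Need nonnegative integers with 35j + 24k = 592.
gcd(35, 24) = 1, and 35·(11) + 24·(-16) = 1.
So (j₀, k₀) = (6512, -9472); general j = 6512 + 24t, k = -9472 - 35t.
j ≥ 0 ⇒ t ≥ -271; k ≥ 0 ⇒ t ≤ -271. That's 1 value of t.

1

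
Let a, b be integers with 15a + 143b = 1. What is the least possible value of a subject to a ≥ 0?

gcd(143, 15) = 1  (143 = 9×15 + 8, 15 = 1×8 + 7, 8 = 1×7 + 1, 7 = 7×1).
1 divides 1, so solutions exist.
Back-substituting, 15×(-19) + 143×(2) = 1.
Scale by 1/1 = 1: (a₀, b₀) = (-19, 2).
General solution: a = -19 + 143t, b = 2 - 15t for integer t.
a ≥ 0: smallest is -19 mod 143 = 124 (at t = 1), with b = -13.

124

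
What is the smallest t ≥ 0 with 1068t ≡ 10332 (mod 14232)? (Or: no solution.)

gcd(14232, 1068):
  14232 = 13×1068 + 348
  1068 = 3×348 + 24
  348 = 14×24 + 12
  24 = 2×12
so gcd(14232, 1068) = 12.
12 divides 10332, so solutions exist.
Back-substitute for Bézout coefficients:
  12 = 348 - 14×24
  ... = 1068×(-573) + 14232×(43)
So 1068×(-573) ≡ 12 (mod 14232); multiply by 861: t ≡ -493353 (mod 1186).
Smallest nonnegative: t = -493353 mod 1186 = 23.

23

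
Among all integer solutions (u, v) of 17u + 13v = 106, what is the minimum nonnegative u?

gcd(17, 13) = 1.
1 divides 106, so solutions exist.
By Bézout, 17·(-3) + 13·(4) = 1.
Scale by 106/1 = 106: (u₀, v₀) = (-318, 424).
General solution: u = -318 + 13t, v = 424 - 17t for integer t.
u ≥ 0: smallest is -318 mod 13 = 7 (at t = 25), with v = -1.

7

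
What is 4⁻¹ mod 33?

25

gcd(33, 4):
  33 = 8×4 + 1
  4 = 4×1
so gcd(33, 4) = 1.
Back-substitute for Bézout coefficients:
  1 = 33 - 8×4
  ... = 4×(-8) + 33×(1)
So 4×-8 ≡ 1 (mod 33), and -8 mod 33 = 25.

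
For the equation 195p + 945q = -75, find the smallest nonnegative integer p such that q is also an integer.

19

gcd(945, 195):
  945 = 4×195 + 165
  195 = 1×165 + 30
  165 = 5×30 + 15
  30 = 2×15
so gcd(945, 195) = 15.
15 divides -75, so solutions exist.
Back-substitute for Bézout coefficients:
  15 = 165 - 5×30
  ... = 195×(-29) + 945×(6)
Scale by -75/15 = -5: (p₀, q₀) = (145, -30).
General solution: p = 145 + 63t, q = -30 - 13t for integer t.
p ≥ 0: smallest is 145 mod 63 = 19 (at t = -2), with q = -4.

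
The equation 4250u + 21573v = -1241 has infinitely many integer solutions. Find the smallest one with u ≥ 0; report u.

86

gcd(21573, 4250) = 17.
17 divides -1241, so solutions exist.
By Bézout, 4250×(-401) + 21573×(79) = 17.
Scale by -1241/17 = -73: (u₀, v₀) = (29273, -5767).
General solution: u = 29273 + 1269t, v = -5767 - 250t for integer t.
u ≥ 0: smallest is 29273 mod 1269 = 86 (at t = -23), with v = -17.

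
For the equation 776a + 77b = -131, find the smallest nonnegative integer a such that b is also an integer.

gcd(776, 77) = 1  (776 = 10*77 + 6, 77 = 12*6 + 5, 6 = 1*5 + 1, 5 = 5*1).
1 divides -131, so solutions exist.
Back-substituting, 776*(13) + 77*(-131) = 1.
Scale by -131/1 = -131: (a₀, b₀) = (-1703, 17161).
General solution: a = -1703 + 77t, b = 17161 - 776t for integer t.
a ≥ 0: smallest is -1703 mod 77 = 68 (at t = 23), with b = -687.

68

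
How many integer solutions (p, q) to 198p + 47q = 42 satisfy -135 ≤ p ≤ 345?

gcd(198, 47):
  198 = 4×47 + 10
  47 = 4×10 + 7
  10 = 1×7 + 3
  7 = 2×3 + 1
  3 = 3×1
so gcd(198, 47) = 1.
Back-substitute for Bézout coefficients:
  1 = 7 - 2×3
  ... = 198×(-14) + 47×(59)
Scale by 42: particular solution (-588, 2478); reduce p mod 47: (23, -96).
General solution: p = 23 + 47t, q = -96 - 198t for integer t.
-135 ≤ 23 + 47t ≤ 345 gives t ∈ [-3, 6], which is 10 values.

10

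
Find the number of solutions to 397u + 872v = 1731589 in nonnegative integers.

gcd(872, 397) = 1.
By Bézout, 397×(-123) + 872×(56) = 1.
One solution: (553, 1734).
General: u = 553 + 872t, v = 1734 - 397t.
u ≥ 0 ⇒ t ≥ 0; v ≥ 0 ⇒ t ≤ 4. So t ∈ [0, 4]: 5 solutions.

5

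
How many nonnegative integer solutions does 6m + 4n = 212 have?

gcd(6, 4):
  6 = 1·4 + 2
  4 = 2·2
so gcd(6, 4) = 2.
Back-substitute for Bézout coefficients:
  2 = 6 - 1·4
  ... = 6·(1) + 4·(-1)
Scale by 106: one solution is (106, -106). Reduce m mod 2: (0, 53).
General: m = 0 + 2t, n = 53 - 3t.
m ≥ 0 ⇒ t ≥ 0; n ≥ 0 ⇒ t ≤ 17. So t ∈ [0, 17]: 18 solutions.

18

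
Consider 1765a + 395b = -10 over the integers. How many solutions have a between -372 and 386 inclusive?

gcd(1765, 395) = 5  (1765 = 4·395 + 185, 395 = 2·185 + 25, 185 = 7·25 + 10, 25 = 2·10 + 5, 10 = 2·5).
Back-substituting, 1765·(-32) + 395·(143) = 5.
Scale by -2: particular solution (64, -286); reduce a mod 79: (64, -286).
General solution: a = 64 + 79t, b = -286 - 353t for integer t.
-372 ≤ 64 + 79t ≤ 386 gives t ∈ [-5, 4], which is 10 values.

10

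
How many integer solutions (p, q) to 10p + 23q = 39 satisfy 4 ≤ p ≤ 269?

gcd(23, 10) = 1.
By Bézout, 10·(7) + 23·(-3) = 1.
Particular solution: (20, -7).
General solution: p = 20 + 23t, q = -7 - 10t for integer t.
4 ≤ 20 + 23t ≤ 269 gives t ∈ [0, 10], which is 11 values.

11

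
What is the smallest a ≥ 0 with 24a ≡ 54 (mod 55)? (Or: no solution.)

gcd(55, 24) = 1.
1 divides 54, so solutions exist.
By Bézout, 24·(-16) + 55·(7) = 1.
So 24·(-16) ≡ 1 (mod 55); multiply by 54: a ≡ -864 (mod 55).
Smallest nonnegative: a = -864 mod 55 = 16.

16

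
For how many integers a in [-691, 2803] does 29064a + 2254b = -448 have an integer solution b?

gcd(29064, 2254) = 14  (29064 = 12×2254 + 2016, 2254 = 1×2016 + 238, 2016 = 8×238 + 112, 238 = 2×112 + 14, 112 = 8×14).
Back-substituting, 29064×(-19) + 2254×(245) = 14.
Scale by -32: particular solution (608, -7840); reduce a mod 161: (125, -1612).
General solution: a = 125 + 161t, b = -1612 - 2076t for integer t.
-691 ≤ 125 + 161t ≤ 2803 gives t ∈ [-5, 16], which is 22 values.

22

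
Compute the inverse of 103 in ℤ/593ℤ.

190

gcd(593, 103):
  593 = 5×103 + 78
  103 = 1×78 + 25
  78 = 3×25 + 3
  25 = 8×3 + 1
  3 = 3×1
so gcd(593, 103) = 1.
Back-substitute for Bézout coefficients:
  1 = 25 - 8×3
  ... = 103×(190) + 593×(-33)
So 103×190 ≡ 1 (mod 593), and 190 mod 593 = 190.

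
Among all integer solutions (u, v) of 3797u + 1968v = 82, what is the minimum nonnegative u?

gcd(3797, 1968):
  3797 = 1·1968 + 1829
  1968 = 1·1829 + 139
  1829 = 13·139 + 22
  139 = 6·22 + 7
  22 = 3·7 + 1
  7 = 7·1
so gcd(3797, 1968) = 1.
1 divides 82, so solutions exist.
Back-substitute for Bézout coefficients:
  1 = 22 - 3·7
  ... = 3797·(269) + 1968·(-519)
Scale by 82/1 = 82: (u₀, v₀) = (22058, -42558).
General solution: u = 22058 + 1968t, v = -42558 - 3797t for integer t.
u ≥ 0: smallest is 22058 mod 1968 = 410 (at t = -11), with v = -791.

410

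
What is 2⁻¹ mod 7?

gcd(7, 2) = 1.
By Bézout, 2*(-3) + 7*(1) = 1.
So 2*-3 ≡ 1 (mod 7), and -3 mod 7 = 4.

4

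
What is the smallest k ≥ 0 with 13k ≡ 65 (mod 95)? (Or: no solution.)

5

gcd(95, 13) = 1.
1 divides 65, so solutions exist.
By Bézout, 13*(22) + 95*(-3) = 1.
So 13*(22) ≡ 1 (mod 95); multiply by 65: k ≡ 1430 (mod 95).
Smallest nonnegative: k = 1430 mod 95 = 5.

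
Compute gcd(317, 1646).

gcd(1646, 317):
  1646 = 5·317 + 61
  317 = 5·61 + 12
  61 = 5·12 + 1
  12 = 12·1
so gcd(1646, 317) = 1.

1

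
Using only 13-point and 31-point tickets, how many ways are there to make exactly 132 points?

Need nonnegative integers with 13j + 31k = 132.
gcd(13, 31) = 1, and 13·(12) + 31·(-5) = 1.
So (j₀, k₀) = (1584, -660); general j = 1584 + 31t, k = -660 - 13t.
j ≥ 0 ⇒ t ≥ -51; k ≥ 0 ⇒ t ≤ -51. That's 1 value of t.

1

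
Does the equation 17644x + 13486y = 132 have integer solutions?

yes

gcd(17644, 13486) = 22  (17644 = 1·13486 + 4158, 13486 = 3·4158 + 1012, 4158 = 4·1012 + 110, 1012 = 9·110 + 22, 110 = 5·22).
22 divides 132, so integer solutions exist.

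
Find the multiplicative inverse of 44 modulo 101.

62

gcd(101, 44) = 1.
By Bézout, 44×(-39) + 101×(17) = 1.
So 44×-39 ≡ 1 (mod 101), and -39 mod 101 = 62.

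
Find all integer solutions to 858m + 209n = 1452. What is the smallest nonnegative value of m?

gcd(858, 209):
  858 = 4×209 + 22
  209 = 9×22 + 11
  22 = 2×11
so gcd(858, 209) = 11.
11 divides 1452, so solutions exist.
Back-substitute for Bézout coefficients:
  11 = 209 - 9×22
  ... = 858×(-9) + 209×(37)
Scale by 1452/11 = 132: (m₀, n₀) = (-1188, 4884).
General solution: m = -1188 + 19t, n = 4884 - 78t for integer t.
m ≥ 0: smallest is -1188 mod 19 = 9 (at t = 63), with n = -30.

9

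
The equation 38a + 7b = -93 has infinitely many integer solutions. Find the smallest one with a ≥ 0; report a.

4

gcd(38, 7):
  38 = 5×7 + 3
  7 = 2×3 + 1
  3 = 3×1
so gcd(38, 7) = 1.
1 divides -93, so solutions exist.
Back-substitute for Bézout coefficients:
  1 = 7 - 2×3
  ... = 38×(-2) + 7×(11)
Scale by -93/1 = -93: (a₀, b₀) = (186, -1023).
General solution: a = 186 + 7t, b = -1023 - 38t for integer t.
a ≥ 0: smallest is 186 mod 7 = 4 (at t = -26), with b = -35.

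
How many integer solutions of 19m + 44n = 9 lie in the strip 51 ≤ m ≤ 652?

gcd(44, 19) = 1.
By Bézout, 19·(7) + 44·(-3) = 1.
Particular solution: (19, -8).
General solution: m = 19 + 44t, n = -8 - 19t for integer t.
51 ≤ 19 + 44t ≤ 652 gives t ∈ [1, 14], which is 14 values.

14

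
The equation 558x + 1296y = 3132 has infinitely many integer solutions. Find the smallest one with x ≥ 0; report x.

gcd(1296, 558):
  1296 = 2·558 + 180
  558 = 3·180 + 18
  180 = 10·18
so gcd(1296, 558) = 18.
18 divides 3132, so solutions exist.
Back-substitute for Bézout coefficients:
  18 = 558 - 3·180
  ... = 558·(7) + 1296·(-3)
Scale by 3132/18 = 174: (x₀, y₀) = (1218, -522).
General solution: x = 1218 + 72t, y = -522 - 31t for integer t.
x ≥ 0: smallest is 1218 mod 72 = 66 (at t = -16), with y = -26.

66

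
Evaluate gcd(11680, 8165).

5

gcd(11680, 8165):
  11680 = 1×8165 + 3515
  8165 = 2×3515 + 1135
  3515 = 3×1135 + 110
  1135 = 10×110 + 35
  110 = 3×35 + 5
  35 = 7×5
so gcd(11680, 8165) = 5.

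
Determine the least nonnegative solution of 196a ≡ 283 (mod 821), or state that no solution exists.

gcd(821, 196) = 1  (821 = 4×196 + 37, 196 = 5×37 + 11, 37 = 3×11 + 4, 11 = 2×4 + 3, 4 = 1×3 + 1, 3 = 3×1).
1 divides 283, so solutions exist.
Back-substituting, 196×(-222) + 821×(53) = 1.
So 196×(-222) ≡ 1 (mod 821); multiply by 283: a ≡ -62826 (mod 821).
Smallest nonnegative: a = -62826 mod 821 = 391.

391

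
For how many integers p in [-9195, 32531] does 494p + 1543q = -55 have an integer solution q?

27

gcd(1543, 494):
  1543 = 3*494 + 61
  494 = 8*61 + 6
  61 = 10*6 + 1
  6 = 6*1
so gcd(1543, 494) = 1.
Back-substitute for Bézout coefficients:
  1 = 61 - 10*6
  ... = 494*(-253) + 1543*(81)
Scale by -55: particular solution (13915, -4455); reduce p mod 1543: (28, -9).
General solution: p = 28 + 1543t, q = -9 - 494t for integer t.
-9195 ≤ 28 + 1543t ≤ 32531 gives t ∈ [-5, 21], which is 27 values.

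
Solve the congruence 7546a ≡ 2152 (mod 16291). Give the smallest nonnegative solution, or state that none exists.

no solution

gcd(16291, 7546) = 11.
11 does not divide 2152, so the congruence has no solution.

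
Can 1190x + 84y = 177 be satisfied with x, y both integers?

gcd(1190, 84):
  1190 = 14*84 + 14
  84 = 6*14
so gcd(1190, 84) = 14.
14 does not divide 177 (remainder 9), so no integer solutions.

no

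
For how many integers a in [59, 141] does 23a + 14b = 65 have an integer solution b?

6

gcd(23, 14) = 1  (23 = 1·14 + 9, 14 = 1·9 + 5, 9 = 1·5 + 4, 5 = 1·4 + 1, 4 = 4·1).
Back-substituting, 23·(-3) + 14·(5) = 1.
Scale by 65: particular solution (-195, 325); reduce a mod 14: (1, 3).
General solution: a = 1 + 14t, b = 3 - 23t for integer t.
59 ≤ 1 + 14t ≤ 141 gives t ∈ [5, 10], which is 6 values.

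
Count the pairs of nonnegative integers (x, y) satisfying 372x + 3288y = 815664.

gcd(3288, 372):
  3288 = 8*372 + 312
  372 = 1*312 + 60
  312 = 5*60 + 12
  60 = 5*12
so gcd(3288, 372) = 12.
Back-substitute for Bézout coefficients:
  12 = 312 - 5*60
  ... = 372*(-53) + 3288*(6)
Scale by 67972: one solution is (-3602516, 407832). Reduce x mod 274: (36, 244).
General: x = 36 + 274t, y = 244 - 31t.
x ≥ 0 ⇒ t ≥ 0; y ≥ 0 ⇒ t ≤ 7. So t ∈ [0, 7]: 8 solutions.

8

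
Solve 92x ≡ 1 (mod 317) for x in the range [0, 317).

gcd(317, 92):
  317 = 3·92 + 41
  92 = 2·41 + 10
  41 = 4·10 + 1
  10 = 10·1
so gcd(317, 92) = 1.
Back-substitute for Bézout coefficients:
  1 = 41 - 4·10
  ... = 92·(-31) + 317·(9)
So 92·-31 ≡ 1 (mod 317), and -31 mod 317 = 286.

286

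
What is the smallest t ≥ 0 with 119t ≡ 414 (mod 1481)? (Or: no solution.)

gcd(1481, 119):
  1481 = 12·119 + 53
  119 = 2·53 + 13
  53 = 4·13 + 1
  13 = 13·1
so gcd(1481, 119) = 1.
1 divides 414, so solutions exist.
Back-substitute for Bézout coefficients:
  1 = 53 - 4·13
  ... = 119·(-112) + 1481·(9)
So 119·(-112) ≡ 1 (mod 1481); multiply by 414: t ≡ -46368 (mod 1481).
Smallest nonnegative: t = -46368 mod 1481 = 1024.

1024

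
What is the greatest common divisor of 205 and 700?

5

gcd(700, 205) = 5  (700 = 3*205 + 85, 205 = 2*85 + 35, 85 = 2*35 + 15, 35 = 2*15 + 5, 15 = 3*5).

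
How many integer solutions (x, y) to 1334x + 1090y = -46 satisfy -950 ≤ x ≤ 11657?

23

gcd(1334, 1090) = 2.
By Bézout, 1334×(-67) + 1090×(82) = 2.
Particular solution: (451, -552).
General solution: x = 451 + 545t, y = -552 - 667t for integer t.
-950 ≤ 451 + 545t ≤ 11657 gives t ∈ [-2, 20], which is 23 values.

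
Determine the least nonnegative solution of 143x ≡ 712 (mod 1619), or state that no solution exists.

956

gcd(1619, 143) = 1.
1 divides 712, so solutions exist.
By Bézout, 143·(-317) + 1619·(28) = 1.
So 143·(-317) ≡ 1 (mod 1619); multiply by 712: x ≡ -225704 (mod 1619).
Smallest nonnegative: x = -225704 mod 1619 = 956.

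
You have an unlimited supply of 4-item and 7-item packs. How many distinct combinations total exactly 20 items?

Need nonnegative integers with 4j + 7k = 20.
gcd(4, 7) = 1, and 4·(2) + 7·(-1) = 1.
So (j₀, k₀) = (40, -20); general j = 40 + 7t, k = -20 - 4t.
j ≥ 0 ⇒ t ≥ -5; k ≥ 0 ⇒ t ≤ -5. That's 1 value of t.

1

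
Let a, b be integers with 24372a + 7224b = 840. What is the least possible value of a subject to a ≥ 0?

gcd(24372, 7224) = 12.
12 divides 840, so solutions exist.
By Bézout, 24372*(99) + 7224*(-334) = 12.
Scale by 840/12 = 70: (a₀, b₀) = (6930, -23380).
General solution: a = 6930 + 602t, b = -23380 - 2031t for integer t.
a ≥ 0: smallest is 6930 mod 602 = 308 (at t = -11), with b = -1039.

308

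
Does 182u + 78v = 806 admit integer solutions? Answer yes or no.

yes

gcd(182, 78) = 26.
26 divides 806, so integer solutions exist.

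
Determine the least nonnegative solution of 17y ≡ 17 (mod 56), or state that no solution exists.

gcd(56, 17) = 1.
1 divides 17, so solutions exist.
By Bézout, 17*(-23) + 56*(7) = 1.
So 17*(-23) ≡ 1 (mod 56); multiply by 17: y ≡ -391 (mod 56).
Smallest nonnegative: y = -391 mod 56 = 1.

1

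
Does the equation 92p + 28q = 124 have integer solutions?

yes

gcd(92, 28) = 4.
4 divides 124, so integer solutions exist.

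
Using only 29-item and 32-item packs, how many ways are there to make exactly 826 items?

Need nonnegative integers with 29j + 32k = 826.
gcd(29, 32) = 1, and 29·(-11) + 32·(10) = 1.
So (j₀, k₀) = (-9086, 8260); general j = -9086 + 32t, k = 8260 - 29t.
j ≥ 0 ⇒ t ≥ 284; k ≥ 0 ⇒ t ≤ 284. That's 1 value of t.

1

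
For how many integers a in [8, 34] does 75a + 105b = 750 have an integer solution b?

4

gcd(105, 75) = 15.
By Bézout, 75*(3) + 105*(-2) = 15.
Particular solution: (3, 5).
General solution: a = 3 + 7t, b = 5 - 5t for integer t.
8 ≤ 3 + 7t ≤ 34 gives t ∈ [1, 4], which is 4 values.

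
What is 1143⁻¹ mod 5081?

gcd(5081, 1143):
  5081 = 4×1143 + 509
  1143 = 2×509 + 125
  509 = 4×125 + 9
  125 = 13×9 + 8
  9 = 1×8 + 1
  8 = 8×1
so gcd(5081, 1143) = 1.
Back-substitute for Bézout coefficients:
  1 = 9 - 1×8
  ... = 1143×(-569) + 5081×(128)
So 1143×-569 ≡ 1 (mod 5081), and -569 mod 5081 = 4512.

4512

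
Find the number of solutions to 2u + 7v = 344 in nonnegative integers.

gcd(7, 2):
  7 = 3×2 + 1
  2 = 2×1
so gcd(7, 2) = 1.
Back-substitute for Bézout coefficients:
  1 = 7 - 3×2
  ... = 2×(-3) + 7×(1)
Scale by 344: one solution is (-1032, 344). Reduce u mod 7: (4, 48).
General: u = 4 + 7t, v = 48 - 2t.
u ≥ 0 ⇒ t ≥ 0; v ≥ 0 ⇒ t ≤ 24. So t ∈ [0, 24]: 25 solutions.

25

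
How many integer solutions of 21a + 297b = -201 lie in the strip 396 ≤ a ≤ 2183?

18

gcd(297, 21) = 3  (297 = 14×21 + 3, 21 = 7×3).
Back-substituting, 21×(-14) + 297×(1) = 3.
Scale by -67: particular solution (938, -67); reduce a mod 99: (47, -4).
General solution: a = 47 + 99t, b = -4 - 7t for integer t.
396 ≤ 47 + 99t ≤ 2183 gives t ∈ [4, 21], which is 18 values.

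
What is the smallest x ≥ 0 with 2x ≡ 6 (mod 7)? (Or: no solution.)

3

gcd(7, 2) = 1  (7 = 3×2 + 1, 2 = 2×1).
1 divides 6, so solutions exist.
Back-substituting, 2×(-3) + 7×(1) = 1.
So 2×(-3) ≡ 1 (mod 7); multiply by 6: x ≡ -18 (mod 7).
Smallest nonnegative: x = -18 mod 7 = 3.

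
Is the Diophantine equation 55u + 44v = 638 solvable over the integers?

yes

gcd(55, 44) = 11  (55 = 1×44 + 11, 44 = 4×11).
11 divides 638, so integer solutions exist.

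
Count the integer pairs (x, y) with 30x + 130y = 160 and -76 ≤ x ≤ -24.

gcd(130, 30):
  130 = 4·30 + 10
  30 = 3·10
so gcd(130, 30) = 10.
Back-substitute for Bézout coefficients:
  10 = 130 - 4·30
  ... = 30·(-4) + 130·(1)
Scale by 16: particular solution (-64, 16); reduce x mod 13: (1, 1).
General solution: x = 1 + 13t, y = 1 - 3t for integer t.
-76 ≤ 1 + 13t ≤ -24 gives t ∈ [-5, -2], which is 4 values.

4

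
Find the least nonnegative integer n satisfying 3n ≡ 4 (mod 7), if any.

6

gcd(7, 3) = 1.
1 divides 4, so solutions exist.
By Bézout, 3*(-2) + 7*(1) = 1.
So 3*(-2) ≡ 1 (mod 7); multiply by 4: n ≡ -8 (mod 7).
Smallest nonnegative: n = -8 mod 7 = 6.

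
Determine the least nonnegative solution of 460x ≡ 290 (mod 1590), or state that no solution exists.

gcd(1590, 460) = 10.
10 divides 290, so solutions exist.
By Bézout, 460*(-38) + 1590*(11) = 10.
So 460*(-38) ≡ 10 (mod 1590); multiply by 29: x ≡ -1102 (mod 159).
Smallest nonnegative: x = -1102 mod 159 = 11.

11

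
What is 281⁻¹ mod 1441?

200

gcd(1441, 281) = 1.
By Bézout, 281×(200) + 1441×(-39) = 1.
So 281×200 ≡ 1 (mod 1441), and 200 mod 1441 = 200.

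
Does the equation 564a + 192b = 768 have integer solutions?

gcd(564, 192) = 12  (564 = 2*192 + 180, 192 = 1*180 + 12, 180 = 15*12).
12 divides 768, so integer solutions exist.

yes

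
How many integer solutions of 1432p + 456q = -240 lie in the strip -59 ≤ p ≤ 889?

16

gcd(1432, 456) = 8.
By Bézout, 1432*(-7) + 456*(22) = 8.
Particular solution: (39, -123).
General solution: p = 39 + 57t, q = -123 - 179t for integer t.
-59 ≤ 39 + 57t ≤ 889 gives t ∈ [-1, 14], which is 16 values.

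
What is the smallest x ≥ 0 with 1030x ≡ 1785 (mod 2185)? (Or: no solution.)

gcd(2185, 1030):
  2185 = 2×1030 + 125
  1030 = 8×125 + 30
  125 = 4×30 + 5
  30 = 6×5
so gcd(2185, 1030) = 5.
5 divides 1785, so solutions exist.
Back-substitute for Bézout coefficients:
  5 = 125 - 4×30
  ... = 1030×(-70) + 2185×(33)
So 1030×(-70) ≡ 5 (mod 2185); multiply by 357: x ≡ -24990 (mod 437).
Smallest nonnegative: x = -24990 mod 437 = 356.

356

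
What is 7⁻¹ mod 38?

11

gcd(38, 7):
  38 = 5*7 + 3
  7 = 2*3 + 1
  3 = 3*1
so gcd(38, 7) = 1.
Back-substitute for Bézout coefficients:
  1 = 7 - 2*3
  ... = 7*(11) + 38*(-2)
So 7*11 ≡ 1 (mod 38), and 11 mod 38 = 11.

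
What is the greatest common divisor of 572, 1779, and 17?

1

gcd(1779, 572):
  1779 = 3×572 + 63
  572 = 9×63 + 5
  63 = 12×5 + 3
  5 = 1×3 + 2
  3 = 1×2 + 1
  2 = 2×1
so gcd(1779, 572) = 1.
gcd(1, 17) = 1.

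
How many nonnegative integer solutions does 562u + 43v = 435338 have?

gcd(562, 43):
  562 = 13×43 + 3
  43 = 14×3 + 1
  3 = 3×1
so gcd(562, 43) = 1.
Back-substitute for Bézout coefficients:
  1 = 43 - 14×3
  ... = 562×(-14) + 43×(183)
Scale by 435338: one solution is (-6094732, 79666854). Reduce u mod 43: (2, 10098).
General: u = 2 + 43t, v = 10098 - 562t.
u ≥ 0 ⇒ t ≥ 0; v ≥ 0 ⇒ t ≤ 17. So t ∈ [0, 17]: 18 solutions.

18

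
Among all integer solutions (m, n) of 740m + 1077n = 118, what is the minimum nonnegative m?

38

gcd(1077, 740):
  1077 = 1*740 + 337
  740 = 2*337 + 66
  337 = 5*66 + 7
  66 = 9*7 + 3
  7 = 2*3 + 1
  3 = 3*1
so gcd(1077, 740) = 1.
1 divides 118, so solutions exist.
Back-substitute for Bézout coefficients:
  1 = 7 - 2*3
  ... = 740*(-310) + 1077*(213)
Scale by 118/1 = 118: (m₀, n₀) = (-36580, 25134).
General solution: m = -36580 + 1077t, n = 25134 - 740t for integer t.
m ≥ 0: smallest is -36580 mod 1077 = 38 (at t = 34), with n = -26.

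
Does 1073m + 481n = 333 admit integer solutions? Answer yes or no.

gcd(1073, 481) = 37.
37 divides 333, so integer solutions exist.

yes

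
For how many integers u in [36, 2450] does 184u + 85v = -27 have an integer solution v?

gcd(184, 85) = 1  (184 = 2×85 + 14, 85 = 6×14 + 1, 14 = 14×1).
Back-substituting, 184×(-6) + 85×(13) = 1.
Scale by -27: particular solution (162, -351); reduce u mod 85: (77, -167).
General solution: u = 77 + 85t, v = -167 - 184t for integer t.
36 ≤ 77 + 85t ≤ 2450 gives t ∈ [0, 27], which is 28 values.

28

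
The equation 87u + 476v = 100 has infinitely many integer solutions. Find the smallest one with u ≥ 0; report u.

gcd(476, 87):
  476 = 5·87 + 41
  87 = 2·41 + 5
  41 = 8·5 + 1
  5 = 5·1
so gcd(476, 87) = 1.
1 divides 100, so solutions exist.
Back-substitute for Bézout coefficients:
  1 = 41 - 8·5
  ... = 87·(-93) + 476·(17)
Scale by 100/1 = 100: (u₀, v₀) = (-9300, 1700).
General solution: u = -9300 + 476t, v = 1700 - 87t for integer t.
u ≥ 0: smallest is -9300 mod 476 = 220 (at t = 20), with v = -40.

220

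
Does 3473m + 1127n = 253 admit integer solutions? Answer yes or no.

yes

gcd(3473, 1127) = 23  (3473 = 3×1127 + 92, 1127 = 12×92 + 23, 92 = 4×23).
23 divides 253, so integer solutions exist.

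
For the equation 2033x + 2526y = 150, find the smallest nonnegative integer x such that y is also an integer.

gcd(2526, 2033):
  2526 = 1*2033 + 493
  2033 = 4*493 + 61
  493 = 8*61 + 5
  61 = 12*5 + 1
  5 = 5*1
so gcd(2526, 2033) = 1.
1 divides 150, so solutions exist.
Back-substitute for Bézout coefficients:
  1 = 61 - 12*5
  ... = 2033*(497) + 2526*(-400)
Scale by 150/1 = 150: (x₀, y₀) = (74550, -60000).
General solution: x = 74550 + 2526t, y = -60000 - 2033t for integer t.
x ≥ 0: smallest is 74550 mod 2526 = 1296 (at t = -29), with y = -1043.

1296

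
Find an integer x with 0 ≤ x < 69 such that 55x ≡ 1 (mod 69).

gcd(69, 55) = 1.
By Bézout, 55×(-5) + 69×(4) = 1.
So 55×-5 ≡ 1 (mod 69), and -5 mod 69 = 64.

64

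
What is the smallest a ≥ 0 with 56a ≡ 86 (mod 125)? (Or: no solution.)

gcd(125, 56) = 1.
1 divides 86, so solutions exist.
By Bézout, 56·(-29) + 125·(13) = 1.
So 56·(-29) ≡ 1 (mod 125); multiply by 86: a ≡ -2494 (mod 125).
Smallest nonnegative: a = -2494 mod 125 = 6.

6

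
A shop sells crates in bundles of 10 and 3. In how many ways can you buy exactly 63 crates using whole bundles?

Need nonnegative integers with 10j + 3k = 63.
gcd(10, 3) = 1, and 10·(1) + 3·(-3) = 1.
So (j₀, k₀) = (63, -189); general j = 63 + 3t, k = -189 - 10t.
j ≥ 0 ⇒ t ≥ -21; k ≥ 0 ⇒ t ≤ -19. That's 3 values of t.

3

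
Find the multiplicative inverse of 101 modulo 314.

gcd(314, 101) = 1  (314 = 3·101 + 11, 101 = 9·11 + 2, 11 = 5·2 + 1, 2 = 2·1).
Back-substituting, 101·(-143) + 314·(46) = 1.
So 101·-143 ≡ 1 (mod 314), and -143 mod 314 = 171.

171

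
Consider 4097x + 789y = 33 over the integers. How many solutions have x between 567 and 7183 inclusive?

gcd(4097, 789) = 1.
By Bézout, 4097·(-109) + 789·(566) = 1.
Particular solution: (348, -1807).
General solution: x = 348 + 789t, y = -1807 - 4097t for integer t.
567 ≤ 348 + 789t ≤ 7183 gives t ∈ [1, 8], which is 8 values.

8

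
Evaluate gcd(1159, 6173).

gcd(6173, 1159) = 1  (6173 = 5·1159 + 378, 1159 = 3·378 + 25, 378 = 15·25 + 3, 25 = 8·3 + 1, 3 = 3·1).

1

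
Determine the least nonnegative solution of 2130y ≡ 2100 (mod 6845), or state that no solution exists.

gcd(6845, 2130) = 5.
5 divides 2100, so solutions exist.
By Bézout, 2130×(-331) + 6845×(103) = 5.
So 2130×(-331) ≡ 5 (mod 6845); multiply by 420: y ≡ -139020 (mod 1369).
Smallest nonnegative: y = -139020 mod 1369 = 618.

618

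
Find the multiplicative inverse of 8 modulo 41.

36

gcd(41, 8) = 1.
By Bézout, 8·(-5) + 41·(1) = 1.
So 8·-5 ≡ 1 (mod 41), and -5 mod 41 = 36.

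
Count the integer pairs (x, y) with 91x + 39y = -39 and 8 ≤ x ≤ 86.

26

gcd(91, 39) = 13.
By Bézout, 91·(1) + 39·(-2) = 13.
Particular solution: (0, -1).
General solution: x = 0 + 3t, y = -1 - 7t for integer t.
8 ≤ 0 + 3t ≤ 86 gives t ∈ [3, 28], which is 26 values.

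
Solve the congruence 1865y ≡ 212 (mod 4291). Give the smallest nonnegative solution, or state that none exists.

4252

gcd(4291, 1865) = 1  (4291 = 2·1865 + 561, 1865 = 3·561 + 182, 561 = 3·182 + 15, 182 = 12·15 + 2, 15 = 7·2 + 1, 2 = 2·1).
1 divides 212, so solutions exist.
Back-substituting, 1865·(-2004) + 4291·(871) = 1.
So 1865·(-2004) ≡ 1 (mod 4291); multiply by 212: y ≡ -424848 (mod 4291).
Smallest nonnegative: y = -424848 mod 4291 = 4252.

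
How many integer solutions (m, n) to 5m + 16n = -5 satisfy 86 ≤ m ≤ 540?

gcd(16, 5) = 1.
By Bézout, 5×(-3) + 16×(1) = 1.
Particular solution: (15, -5).
General solution: m = 15 + 16t, n = -5 - 5t for integer t.
86 ≤ 15 + 16t ≤ 540 gives t ∈ [5, 32], which is 28 values.

28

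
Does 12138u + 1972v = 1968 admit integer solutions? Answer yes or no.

no

gcd(12138, 1972):
  12138 = 6*1972 + 306
  1972 = 6*306 + 136
  306 = 2*136 + 34
  136 = 4*34
so gcd(12138, 1972) = 34.
34 does not divide 1968 (remainder 30), so no integer solutions.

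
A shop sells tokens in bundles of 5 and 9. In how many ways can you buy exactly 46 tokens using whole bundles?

1

Need nonnegative integers with 5j + 9k = 46.
gcd(5, 9) = 1, and 5·(2) + 9·(-1) = 1.
So (j₀, k₀) = (92, -46); general j = 92 + 9t, k = -46 - 5t.
j ≥ 0 ⇒ t ≥ -10; k ≥ 0 ⇒ t ≤ -10. That's 1 value of t.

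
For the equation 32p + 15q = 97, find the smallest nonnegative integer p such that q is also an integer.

11

gcd(32, 15):
  32 = 2*15 + 2
  15 = 7*2 + 1
  2 = 2*1
so gcd(32, 15) = 1.
1 divides 97, so solutions exist.
Back-substitute for Bézout coefficients:
  1 = 15 - 7*2
  ... = 32*(-7) + 15*(15)
Scale by 97/1 = 97: (p₀, q₀) = (-679, 1455).
General solution: p = -679 + 15t, q = 1455 - 32t for integer t.
p ≥ 0: smallest is -679 mod 15 = 11 (at t = 46), with q = -17.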